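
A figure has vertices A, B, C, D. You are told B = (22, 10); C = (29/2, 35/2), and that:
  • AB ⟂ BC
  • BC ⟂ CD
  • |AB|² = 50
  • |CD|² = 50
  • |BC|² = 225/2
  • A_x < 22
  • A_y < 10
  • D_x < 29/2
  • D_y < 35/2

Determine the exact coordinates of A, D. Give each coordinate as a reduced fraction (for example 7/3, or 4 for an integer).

1. A_x = 17  [[AB ⟂ BC ⇒ 15/2x-15/2y-90=0] ∩ [|A−(22, 10)|²=50]]
2. A_y = 5  [[AB ⟂ BC ⇒ 15/2x-15/2y-90=0] ∩ [|A−(22, 10)|²=50]]
   so A = (17, 5)
3. D_x = 19/2  [[BC ⟂ CD ⇒ -15/2x+15/2y-45/2=0] ∩ [|D−(29/2, 35/2)|²=50]]
4. D_y = 25/2  [[BC ⟂ CD ⇒ -15/2x+15/2y-45/2=0] ∩ [|D−(29/2, 35/2)|²=50]]
   so D = (19/2, 25/2)

A = (17, 5)
D = (19/2, 25/2)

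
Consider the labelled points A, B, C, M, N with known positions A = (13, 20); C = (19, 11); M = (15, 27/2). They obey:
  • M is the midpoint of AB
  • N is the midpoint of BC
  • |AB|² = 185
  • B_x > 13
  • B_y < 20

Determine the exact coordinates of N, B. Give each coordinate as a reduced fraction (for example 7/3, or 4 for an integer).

N = (18, 9)
B = (17, 7)

1. B_x = 17  [B = 2·M−A = 2·(15, 27/2)−(13, 20)]
2. B_y = 7  [B = 2·M−A = 2·(15, 27/2)−(13, 20)]
   so B = (17, 7)
3. N_x = 18  [2·N = B+C = (17, 7)+(19, 11)]
4. N_y = 9  [2·N = B+C = (17, 7)+(19, 11)]
   so N = (18, 9)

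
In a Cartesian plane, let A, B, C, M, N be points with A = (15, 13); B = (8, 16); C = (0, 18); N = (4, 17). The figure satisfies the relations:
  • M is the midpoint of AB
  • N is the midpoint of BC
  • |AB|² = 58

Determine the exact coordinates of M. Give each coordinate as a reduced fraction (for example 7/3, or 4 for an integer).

M = (23/2, 29/2)

1. M_x = 23/2  [2·M = A+B = (15, 13)+(8, 16)]
2. M_y = 29/2  [2·M = A+B = (15, 13)+(8, 16)]
   so M = (23/2, 29/2)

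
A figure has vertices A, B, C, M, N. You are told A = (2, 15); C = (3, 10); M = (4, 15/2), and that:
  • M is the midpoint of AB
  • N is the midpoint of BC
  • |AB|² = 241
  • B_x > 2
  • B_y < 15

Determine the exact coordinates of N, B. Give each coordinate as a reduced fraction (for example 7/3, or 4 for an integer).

N = (9/2, 5)
B = (6, 0)

1. B_x = 6  [B = 2·M−A = 2·(4, 15/2)−(2, 15)]
2. B_y = 0  [B = 2·M−A = 2·(4, 15/2)−(2, 15)]
   so B = (6, 0)
3. N_x = 9/2  [2·N = B+C = (6, 0)+(3, 10)]
4. N_y = 5  [2·N = B+C = (6, 0)+(3, 10)]
   so N = (9/2, 5)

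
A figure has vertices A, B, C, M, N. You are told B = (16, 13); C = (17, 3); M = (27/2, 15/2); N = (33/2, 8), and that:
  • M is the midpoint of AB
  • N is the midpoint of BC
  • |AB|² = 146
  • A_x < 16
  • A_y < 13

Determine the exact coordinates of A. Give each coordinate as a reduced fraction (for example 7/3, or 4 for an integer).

A = (11, 2)

1. A_x = 11  [A = 2·M−B = 2·(27/2, 15/2)−(16, 13)]
2. A_y = 2  [A = 2·M−B = 2·(27/2, 15/2)−(16, 13)]
   so A = (11, 2)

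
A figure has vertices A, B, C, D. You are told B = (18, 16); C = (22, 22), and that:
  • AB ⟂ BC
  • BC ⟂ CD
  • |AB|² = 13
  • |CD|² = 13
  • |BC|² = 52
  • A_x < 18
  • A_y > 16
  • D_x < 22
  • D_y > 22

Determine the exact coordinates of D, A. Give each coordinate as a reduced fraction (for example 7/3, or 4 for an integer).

D = (19, 24)
A = (15, 18)

1. D_x = 19  [[BC ⟂ CD ⇒ 4x+6y-220=0] ∩ [|D−(22, 22)|²=13]]
2. D_y = 24  [[BC ⟂ CD ⇒ 4x+6y-220=0] ∩ [|D−(22, 22)|²=13]]
   so D = (19, 24)
3. A_x = 15  [[AB ⟂ BC ⇒ -4x-6y+168=0] ∩ [|A−(18, 16)|²=13]]
4. A_y = 18  [[AB ⟂ BC ⇒ -4x-6y+168=0] ∩ [|A−(18, 16)|²=13]]
   so A = (15, 18)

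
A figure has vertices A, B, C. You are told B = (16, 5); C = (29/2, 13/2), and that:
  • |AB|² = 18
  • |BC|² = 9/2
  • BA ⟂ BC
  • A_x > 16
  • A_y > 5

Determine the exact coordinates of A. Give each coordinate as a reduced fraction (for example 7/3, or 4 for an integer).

1. A_x = 19  [[BA ⟂ BC ⇒ -3/2x+3/2y+33/2=0] ∩ [|A−(16, 5)|²=18]]
2. A_y = 8  [[BA ⟂ BC ⇒ -3/2x+3/2y+33/2=0] ∩ [|A−(16, 5)|²=18]]
   so A = (19, 8)

A = (19, 8)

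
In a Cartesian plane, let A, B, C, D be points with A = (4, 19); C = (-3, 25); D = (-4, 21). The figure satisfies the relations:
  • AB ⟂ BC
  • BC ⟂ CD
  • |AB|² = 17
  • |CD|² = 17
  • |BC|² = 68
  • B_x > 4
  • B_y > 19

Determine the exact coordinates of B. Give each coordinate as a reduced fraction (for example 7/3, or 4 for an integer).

B = (5, 23)

1. B_x = 5  [[BC ⟂ CD ⇒ 1x+4y-97=0] ∩ [|B−(4, 19)|²=17]]
2. B_y = 23  [[BC ⟂ CD ⇒ 1x+4y-97=0] ∩ [|B−(4, 19)|²=17]]
   so B = (5, 23)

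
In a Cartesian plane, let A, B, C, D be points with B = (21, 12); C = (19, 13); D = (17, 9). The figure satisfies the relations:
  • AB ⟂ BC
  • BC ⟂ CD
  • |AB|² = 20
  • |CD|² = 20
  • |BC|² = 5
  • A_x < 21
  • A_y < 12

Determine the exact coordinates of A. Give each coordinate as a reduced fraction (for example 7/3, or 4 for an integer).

1. A_x = 19  [[AB ⟂ BC ⇒ 2x-1y-30=0] ∩ [|A−(21, 12)|²=20]]
2. A_y = 8  [[AB ⟂ BC ⇒ 2x-1y-30=0] ∩ [|A−(21, 12)|²=20]]
   so A = (19, 8)

A = (19, 8)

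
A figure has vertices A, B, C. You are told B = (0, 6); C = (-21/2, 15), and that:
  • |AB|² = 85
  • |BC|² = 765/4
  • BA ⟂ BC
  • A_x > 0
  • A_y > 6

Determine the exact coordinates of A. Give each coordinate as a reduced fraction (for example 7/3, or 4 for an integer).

A = (6, 13)

1. A_x = 6  [[BA ⟂ BC ⇒ -21/2x+9y-54=0] ∩ [|A−(0, 6)|²=85]]
2. A_y = 13  [[BA ⟂ BC ⇒ -21/2x+9y-54=0] ∩ [|A−(0, 6)|²=85]]
   so A = (6, 13)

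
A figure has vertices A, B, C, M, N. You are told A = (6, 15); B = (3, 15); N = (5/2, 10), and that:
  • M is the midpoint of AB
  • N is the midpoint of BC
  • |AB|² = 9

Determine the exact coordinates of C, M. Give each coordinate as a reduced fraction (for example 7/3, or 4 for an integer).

C = (2, 5)
M = (9/2, 15)

1. M_x = 9/2  [2·M = A+B = (6, 15)+(3, 15)]
2. M_y = 15  [2·M = A+B = (6, 15)+(3, 15)]
   so M = (9/2, 15)
3. C_x = 2  [C = 2·N−B = 2·(5/2, 10)−(3, 15)]
4. C_y = 5  [C = 2·N−B = 2·(5/2, 10)−(3, 15)]
   so C = (2, 5)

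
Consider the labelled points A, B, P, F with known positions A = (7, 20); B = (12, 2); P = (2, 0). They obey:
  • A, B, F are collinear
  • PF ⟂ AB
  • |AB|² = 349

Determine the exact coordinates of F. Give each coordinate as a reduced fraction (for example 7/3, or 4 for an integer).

1. F_x = 4118/349  [[A, B, F are collinear ⇒ 18x+5y-226=0] ∩ [PF ⟂ AB ⇒ 5x-18y-10=0]]
2. F_y = 950/349  [[A, B, F are collinear ⇒ 18x+5y-226=0] ∩ [PF ⟂ AB ⇒ 5x-18y-10=0]]
   so F = (4118/349, 950/349)

F = (4118/349, 950/349)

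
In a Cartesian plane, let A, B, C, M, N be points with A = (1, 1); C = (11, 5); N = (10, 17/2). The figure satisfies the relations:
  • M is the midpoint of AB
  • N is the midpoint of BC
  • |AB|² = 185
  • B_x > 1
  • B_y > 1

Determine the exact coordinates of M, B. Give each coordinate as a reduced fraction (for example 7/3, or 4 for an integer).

M = (5, 13/2)
B = (9, 12)

1. B_x = 9  [B = 2·N−C = 2·(10, 17/2)−(11, 5)]
2. B_y = 12  [B = 2·N−C = 2·(10, 17/2)−(11, 5)]
   so B = (9, 12)
3. M_x = 5  [2·M = A+B = (1, 1)+(9, 12)]
4. M_y = 13/2  [2·M = A+B = (1, 1)+(9, 12)]
   so M = (5, 13/2)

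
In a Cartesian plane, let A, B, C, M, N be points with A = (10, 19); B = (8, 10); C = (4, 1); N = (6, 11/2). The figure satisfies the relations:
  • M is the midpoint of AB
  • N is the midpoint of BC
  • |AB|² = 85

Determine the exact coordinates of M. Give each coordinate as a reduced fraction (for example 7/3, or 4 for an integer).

M = (9, 29/2)

1. M_x = 9  [2·M = A+B = (10, 19)+(8, 10)]
2. M_y = 29/2  [2·M = A+B = (10, 19)+(8, 10)]
   so M = (9, 29/2)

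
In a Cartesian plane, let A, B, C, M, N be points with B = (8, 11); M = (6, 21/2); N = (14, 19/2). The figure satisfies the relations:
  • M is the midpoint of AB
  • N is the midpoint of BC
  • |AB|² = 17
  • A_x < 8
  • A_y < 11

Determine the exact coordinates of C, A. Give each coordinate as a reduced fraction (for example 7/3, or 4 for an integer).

C = (20, 8)
A = (4, 10)

1. A_x = 4  [A = 2·M−B = 2·(6, 21/2)−(8, 11)]
2. A_y = 10  [A = 2·M−B = 2·(6, 21/2)−(8, 11)]
   so A = (4, 10)
3. C_x = 20  [C = 2·N−B = 2·(14, 19/2)−(8, 11)]
4. C_y = 8  [C = 2·N−B = 2·(14, 19/2)−(8, 11)]
   so C = (20, 8)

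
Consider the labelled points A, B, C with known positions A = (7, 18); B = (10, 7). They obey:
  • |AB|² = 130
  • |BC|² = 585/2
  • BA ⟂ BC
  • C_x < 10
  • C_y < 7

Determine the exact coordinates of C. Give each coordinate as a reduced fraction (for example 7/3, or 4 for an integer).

1. C_x = -13/2  [[BA ⟂ BC ⇒ -3x+11y-47=0] ∩ [|C−(10, 7)|²=585/2]]
2. C_y = 5/2  [[BA ⟂ BC ⇒ -3x+11y-47=0] ∩ [|C−(10, 7)|²=585/2]]
   so C = (-13/2, 5/2)

C = (-13/2, 5/2)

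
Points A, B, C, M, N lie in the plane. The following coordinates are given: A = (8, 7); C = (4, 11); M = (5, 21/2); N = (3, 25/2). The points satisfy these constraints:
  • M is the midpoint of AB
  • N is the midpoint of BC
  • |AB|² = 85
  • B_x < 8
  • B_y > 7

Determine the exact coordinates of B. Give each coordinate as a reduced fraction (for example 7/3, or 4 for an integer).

1. B_x = 2  [B = 2·M−A = 2·(5, 21/2)−(8, 7)]
2. B_y = 14  [B = 2·M−A = 2·(5, 21/2)−(8, 7)]
   so B = (2, 14)

B = (2, 14)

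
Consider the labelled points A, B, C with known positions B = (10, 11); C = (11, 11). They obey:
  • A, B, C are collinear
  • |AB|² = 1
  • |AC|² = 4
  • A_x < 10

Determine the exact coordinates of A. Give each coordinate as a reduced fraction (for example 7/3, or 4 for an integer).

1. A_x = 9  [[A, B, C are collinear ⇒ 1y-11=0] ∩ [|A−(10, 11)|²=1]]
2. A_y = 11  [[A, B, C are collinear ⇒ 1y-11=0] ∩ [|A−(10, 11)|²=1]]
   so A = (9, 11)

A = (9, 11)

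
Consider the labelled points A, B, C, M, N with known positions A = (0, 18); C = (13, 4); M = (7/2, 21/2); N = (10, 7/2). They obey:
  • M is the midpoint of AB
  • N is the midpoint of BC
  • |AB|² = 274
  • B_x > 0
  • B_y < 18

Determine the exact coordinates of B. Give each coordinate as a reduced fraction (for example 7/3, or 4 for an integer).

1. B_x = 7  [B = 2·M−A = 2·(7/2, 21/2)−(0, 18)]
2. B_y = 3  [B = 2·M−A = 2·(7/2, 21/2)−(0, 18)]
   so B = (7, 3)

B = (7, 3)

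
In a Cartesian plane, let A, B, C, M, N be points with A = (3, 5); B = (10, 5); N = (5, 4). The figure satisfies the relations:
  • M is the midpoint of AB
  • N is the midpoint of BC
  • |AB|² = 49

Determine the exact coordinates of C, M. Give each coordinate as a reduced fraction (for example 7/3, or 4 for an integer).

1. M_x = 13/2  [2·M = A+B = (3, 5)+(10, 5)]
2. M_y = 5  [2·M = A+B = (3, 5)+(10, 5)]
   so M = (13/2, 5)
3. C_x = 0  [C = 2·N−B = 2·(5, 4)−(10, 5)]
4. C_y = 3  [C = 2·N−B = 2·(5, 4)−(10, 5)]
   so C = (0, 3)

C = (0, 3)
M = (13/2, 5)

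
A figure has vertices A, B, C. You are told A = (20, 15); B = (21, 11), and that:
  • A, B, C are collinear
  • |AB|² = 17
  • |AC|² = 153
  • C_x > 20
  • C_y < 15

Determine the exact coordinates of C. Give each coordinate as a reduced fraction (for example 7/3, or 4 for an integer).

1. C_x = 23  [[A, B, C are collinear ⇒ 4x+1y-95=0] ∩ [|C−(20, 15)|²=153]]
2. C_y = 3  [[A, B, C are collinear ⇒ 4x+1y-95=0] ∩ [|C−(20, 15)|²=153]]
   so C = (23, 3)

C = (23, 3)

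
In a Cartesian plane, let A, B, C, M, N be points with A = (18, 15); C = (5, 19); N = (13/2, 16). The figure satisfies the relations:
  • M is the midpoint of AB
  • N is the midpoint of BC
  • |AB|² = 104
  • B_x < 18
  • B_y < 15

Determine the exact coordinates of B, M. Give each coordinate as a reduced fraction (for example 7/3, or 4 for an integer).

B = (8, 13)
M = (13, 14)

1. B_x = 8  [B = 2·N−C = 2·(13/2, 16)−(5, 19)]
2. B_y = 13  [B = 2·N−C = 2·(13/2, 16)−(5, 19)]
   so B = (8, 13)
3. M_x = 13  [2·M = A+B = (18, 15)+(8, 13)]
4. M_y = 14  [2·M = A+B = (18, 15)+(8, 13)]
   so M = (13, 14)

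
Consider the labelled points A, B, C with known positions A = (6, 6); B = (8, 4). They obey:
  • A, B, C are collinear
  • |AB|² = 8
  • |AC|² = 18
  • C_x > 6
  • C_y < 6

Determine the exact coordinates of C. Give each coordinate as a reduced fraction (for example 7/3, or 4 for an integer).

C = (9, 3)

1. C_x = 9  [[A, B, C are collinear ⇒ 2x+2y-24=0] ∩ [|C−(6, 6)|²=18]]
2. C_y = 3  [[A, B, C are collinear ⇒ 2x+2y-24=0] ∩ [|C−(6, 6)|²=18]]
   so C = (9, 3)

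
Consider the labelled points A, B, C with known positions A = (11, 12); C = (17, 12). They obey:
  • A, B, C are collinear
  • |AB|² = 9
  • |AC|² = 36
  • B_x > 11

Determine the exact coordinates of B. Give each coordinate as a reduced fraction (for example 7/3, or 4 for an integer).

1. B_x = 14  [[A, B, C are collinear ⇒ -6y+72=0] ∩ [|B−(11, 12)|²=9]]
2. B_y = 12  [[A, B, C are collinear ⇒ -6y+72=0] ∩ [|B−(11, 12)|²=9]]
   so B = (14, 12)

B = (14, 12)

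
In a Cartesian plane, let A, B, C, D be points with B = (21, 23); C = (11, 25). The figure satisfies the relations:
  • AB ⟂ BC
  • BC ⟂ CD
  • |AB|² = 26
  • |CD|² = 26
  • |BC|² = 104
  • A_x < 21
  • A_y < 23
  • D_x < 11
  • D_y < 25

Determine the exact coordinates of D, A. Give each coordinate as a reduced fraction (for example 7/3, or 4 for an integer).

1. D_x = 10  [[BC ⟂ CD ⇒ -10x+2y+60=0] ∩ [|D−(11, 25)|²=26]]
2. D_y = 20  [[BC ⟂ CD ⇒ -10x+2y+60=0] ∩ [|D−(11, 25)|²=26]]
   so D = (10, 20)
3. A_x = 20  [[AB ⟂ BC ⇒ 10x-2y-164=0] ∩ [|A−(21, 23)|²=26]]
4. A_y = 18  [[AB ⟂ BC ⇒ 10x-2y-164=0] ∩ [|A−(21, 23)|²=26]]
   so A = (20, 18)

D = (10, 20)
A = (20, 18)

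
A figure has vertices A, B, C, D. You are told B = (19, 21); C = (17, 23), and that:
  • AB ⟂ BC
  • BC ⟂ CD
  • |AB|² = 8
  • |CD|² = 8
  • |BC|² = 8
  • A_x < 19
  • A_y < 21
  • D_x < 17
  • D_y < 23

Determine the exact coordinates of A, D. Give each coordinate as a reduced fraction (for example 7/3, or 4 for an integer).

1. A_x = 17  [[AB ⟂ BC ⇒ 2x-2y+4=0] ∩ [|A−(19, 21)|²=8]]
2. A_y = 19  [[AB ⟂ BC ⇒ 2x-2y+4=0] ∩ [|A−(19, 21)|²=8]]
   so A = (17, 19)
3. D_x = 15  [[BC ⟂ CD ⇒ -2x+2y-12=0] ∩ [|D−(17, 23)|²=8]]
4. D_y = 21  [[BC ⟂ CD ⇒ -2x+2y-12=0] ∩ [|D−(17, 23)|²=8]]
   so D = (15, 21)

A = (17, 19)
D = (15, 21)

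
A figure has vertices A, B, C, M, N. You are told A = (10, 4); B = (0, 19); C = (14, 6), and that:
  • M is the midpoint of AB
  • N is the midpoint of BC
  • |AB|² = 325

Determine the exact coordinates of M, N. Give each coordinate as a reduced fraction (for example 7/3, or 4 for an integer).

M = (5, 23/2)
N = (7, 25/2)

1. M_x = 5  [2·M = A+B = (10, 4)+(0, 19)]
2. M_y = 23/2  [2·M = A+B = (10, 4)+(0, 19)]
   so M = (5, 23/2)
3. N_x = 7  [2·N = B+C = (0, 19)+(14, 6)]
4. N_y = 25/2  [2·N = B+C = (0, 19)+(14, 6)]
   so N = (7, 25/2)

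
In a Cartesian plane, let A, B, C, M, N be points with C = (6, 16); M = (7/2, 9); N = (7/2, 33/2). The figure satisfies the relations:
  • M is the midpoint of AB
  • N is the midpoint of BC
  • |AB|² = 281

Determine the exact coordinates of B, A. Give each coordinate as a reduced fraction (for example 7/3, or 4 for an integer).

B = (1, 17)
A = (6, 1)

1. B_x = 1  [B = 2·N−C = 2·(7/2, 33/2)−(6, 16)]
2. B_y = 17  [B = 2·N−C = 2·(7/2, 33/2)−(6, 16)]
   so B = (1, 17)
3. A_x = 6  [A = 2·M−B = 2·(7/2, 9)−(1, 17)]
4. A_y = 1  [A = 2·M−B = 2·(7/2, 9)−(1, 17)]
   so A = (6, 1)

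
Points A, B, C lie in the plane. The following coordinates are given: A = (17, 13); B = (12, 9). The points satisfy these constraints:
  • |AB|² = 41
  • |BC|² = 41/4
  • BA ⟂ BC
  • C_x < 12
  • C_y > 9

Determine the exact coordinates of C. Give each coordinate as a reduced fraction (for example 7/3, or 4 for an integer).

1. C_x = 10  [[BA ⟂ BC ⇒ 5x+4y-96=0] ∩ [|C−(12, 9)|²=41/4]]
2. C_y = 23/2  [[BA ⟂ BC ⇒ 5x+4y-96=0] ∩ [|C−(12, 9)|²=41/4]]
   so C = (10, 23/2)

C = (10, 23/2)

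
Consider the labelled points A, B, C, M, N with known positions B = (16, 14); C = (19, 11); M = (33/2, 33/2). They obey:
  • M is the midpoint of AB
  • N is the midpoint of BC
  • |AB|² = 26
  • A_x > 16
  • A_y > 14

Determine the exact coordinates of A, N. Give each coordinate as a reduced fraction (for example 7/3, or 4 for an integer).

A = (17, 19)
N = (35/2, 25/2)

1. A_x = 17  [A = 2·M−B = 2·(33/2, 33/2)−(16, 14)]
2. A_y = 19  [A = 2·M−B = 2·(33/2, 33/2)−(16, 14)]
   so A = (17, 19)
3. N_x = 35/2  [2·N = B+C = (16, 14)+(19, 11)]
4. N_y = 25/2  [2·N = B+C = (16, 14)+(19, 11)]
   so N = (35/2, 25/2)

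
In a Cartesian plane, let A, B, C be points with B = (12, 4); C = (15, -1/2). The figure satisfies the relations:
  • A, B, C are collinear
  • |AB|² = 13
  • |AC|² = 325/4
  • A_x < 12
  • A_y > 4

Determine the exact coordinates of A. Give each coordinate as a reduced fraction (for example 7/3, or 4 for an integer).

A = (10, 7)

1. A_x = 10  [[A, B, C are collinear ⇒ 9/2x+3y-66=0] ∩ [|A−(12, 4)|²=13]]
2. A_y = 7  [[A, B, C are collinear ⇒ 9/2x+3y-66=0] ∩ [|A−(12, 4)|²=13]]
   so A = (10, 7)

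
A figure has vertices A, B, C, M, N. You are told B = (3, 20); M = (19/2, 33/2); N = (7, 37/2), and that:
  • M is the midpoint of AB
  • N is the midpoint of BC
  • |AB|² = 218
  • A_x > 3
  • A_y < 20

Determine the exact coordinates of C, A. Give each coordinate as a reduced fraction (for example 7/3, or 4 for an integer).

1. A_x = 16  [A = 2·M−B = 2·(19/2, 33/2)−(3, 20)]
2. A_y = 13  [A = 2·M−B = 2·(19/2, 33/2)−(3, 20)]
   so A = (16, 13)
3. C_x = 11  [C = 2·N−B = 2·(7, 37/2)−(3, 20)]
4. C_y = 17  [C = 2·N−B = 2·(7, 37/2)−(3, 20)]
   so C = (11, 17)

C = (11, 17)
A = (16, 13)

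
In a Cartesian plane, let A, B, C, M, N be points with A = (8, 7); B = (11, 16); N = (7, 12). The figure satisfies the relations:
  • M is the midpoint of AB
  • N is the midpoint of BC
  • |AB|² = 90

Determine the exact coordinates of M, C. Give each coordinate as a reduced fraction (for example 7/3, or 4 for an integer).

M = (19/2, 23/2)
C = (3, 8)

1. M_x = 19/2  [2·M = A+B = (8, 7)+(11, 16)]
2. M_y = 23/2  [2·M = A+B = (8, 7)+(11, 16)]
   so M = (19/2, 23/2)
3. C_x = 3  [C = 2·N−B = 2·(7, 12)−(11, 16)]
4. C_y = 8  [C = 2·N−B = 2·(7, 12)−(11, 16)]
   so C = (3, 8)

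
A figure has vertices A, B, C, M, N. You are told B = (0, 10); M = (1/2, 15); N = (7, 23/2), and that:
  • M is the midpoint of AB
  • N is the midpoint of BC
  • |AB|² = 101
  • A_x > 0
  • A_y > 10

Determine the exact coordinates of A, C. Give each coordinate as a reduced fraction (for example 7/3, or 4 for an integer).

1. A_x = 1  [A = 2·M−B = 2·(1/2, 15)−(0, 10)]
2. A_y = 20  [A = 2·M−B = 2·(1/2, 15)−(0, 10)]
   so A = (1, 20)
3. C_x = 14  [C = 2·N−B = 2·(7, 23/2)−(0, 10)]
4. C_y = 13  [C = 2·N−B = 2·(7, 23/2)−(0, 10)]
   so C = (14, 13)

A = (1, 20)
C = (14, 13)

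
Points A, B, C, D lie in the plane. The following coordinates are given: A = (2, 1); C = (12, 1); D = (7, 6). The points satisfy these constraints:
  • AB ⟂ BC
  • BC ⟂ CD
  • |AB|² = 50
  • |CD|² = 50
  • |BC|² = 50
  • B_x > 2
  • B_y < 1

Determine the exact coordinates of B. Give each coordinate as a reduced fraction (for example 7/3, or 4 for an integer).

1. B_x = 7  [[BC ⟂ CD ⇒ 5x-5y-55=0] ∩ [|B−(2, 1)|²=50]]
2. B_y = -4  [[BC ⟂ CD ⇒ 5x-5y-55=0] ∩ [|B−(2, 1)|²=50]]
   so B = (7, -4)

B = (7, -4)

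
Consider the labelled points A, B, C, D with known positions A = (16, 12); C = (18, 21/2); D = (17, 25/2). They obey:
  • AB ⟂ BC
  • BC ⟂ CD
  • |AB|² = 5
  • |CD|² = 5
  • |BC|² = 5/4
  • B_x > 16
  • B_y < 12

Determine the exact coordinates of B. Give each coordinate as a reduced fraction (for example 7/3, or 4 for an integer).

B = (17, 10)

1. B_x = 17  [[BC ⟂ CD ⇒ 1x-2y+3=0] ∩ [|B−(16, 12)|²=5]]
2. B_y = 10  [[BC ⟂ CD ⇒ 1x-2y+3=0] ∩ [|B−(16, 12)|²=5]]
   so B = (17, 10)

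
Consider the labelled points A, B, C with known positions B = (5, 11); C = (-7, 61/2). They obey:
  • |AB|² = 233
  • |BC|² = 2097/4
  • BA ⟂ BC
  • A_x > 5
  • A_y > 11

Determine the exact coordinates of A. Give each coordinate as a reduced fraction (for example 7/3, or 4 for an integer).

A = (18, 19)

1. A_x = 18  [[BA ⟂ BC ⇒ -12x+39/2y-309/2=0] ∩ [|A−(5, 11)|²=233]]
2. A_y = 19  [[BA ⟂ BC ⇒ -12x+39/2y-309/2=0] ∩ [|A−(5, 11)|²=233]]
   so A = (18, 19)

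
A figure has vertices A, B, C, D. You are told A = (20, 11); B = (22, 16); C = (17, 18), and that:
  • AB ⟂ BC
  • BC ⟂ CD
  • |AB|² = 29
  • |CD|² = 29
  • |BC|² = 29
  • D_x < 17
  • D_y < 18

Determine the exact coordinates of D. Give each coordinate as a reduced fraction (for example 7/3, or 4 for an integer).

D = (15, 13)

1. D_x = 15  [[BC ⟂ CD ⇒ -5x+2y+49=0] ∩ [|D−(17, 18)|²=29]]
2. D_y = 13  [[BC ⟂ CD ⇒ -5x+2y+49=0] ∩ [|D−(17, 18)|²=29]]
   so D = (15, 13)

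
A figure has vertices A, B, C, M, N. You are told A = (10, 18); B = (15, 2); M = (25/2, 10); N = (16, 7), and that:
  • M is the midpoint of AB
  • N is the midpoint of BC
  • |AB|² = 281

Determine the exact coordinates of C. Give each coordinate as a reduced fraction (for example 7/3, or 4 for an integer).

1. C_x = 17  [C = 2·N−B = 2·(16, 7)−(15, 2)]
2. C_y = 12  [C = 2·N−B = 2·(16, 7)−(15, 2)]
   so C = (17, 12)

C = (17, 12)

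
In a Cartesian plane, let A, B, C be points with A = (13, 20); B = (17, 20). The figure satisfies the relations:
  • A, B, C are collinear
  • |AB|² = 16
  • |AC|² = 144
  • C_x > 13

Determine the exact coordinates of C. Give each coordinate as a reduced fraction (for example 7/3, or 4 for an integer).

C = (25, 20)

1. C_x = 25  [[A, B, C are collinear ⇒ 4y-80=0] ∩ [|C−(13, 20)|²=144]]
2. C_y = 20  [[A, B, C are collinear ⇒ 4y-80=0] ∩ [|C−(13, 20)|²=144]]
   so C = (25, 20)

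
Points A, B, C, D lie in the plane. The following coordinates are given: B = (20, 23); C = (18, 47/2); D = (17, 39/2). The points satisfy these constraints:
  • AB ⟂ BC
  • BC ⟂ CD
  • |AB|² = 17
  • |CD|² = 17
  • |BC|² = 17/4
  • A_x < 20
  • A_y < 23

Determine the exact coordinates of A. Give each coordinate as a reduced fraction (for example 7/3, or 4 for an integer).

1. A_x = 19  [[AB ⟂ BC ⇒ 2x-1/2y-57/2=0] ∩ [|A−(20, 23)|²=17]]
2. A_y = 19  [[AB ⟂ BC ⇒ 2x-1/2y-57/2=0] ∩ [|A−(20, 23)|²=17]]
   so A = (19, 19)

A = (19, 19)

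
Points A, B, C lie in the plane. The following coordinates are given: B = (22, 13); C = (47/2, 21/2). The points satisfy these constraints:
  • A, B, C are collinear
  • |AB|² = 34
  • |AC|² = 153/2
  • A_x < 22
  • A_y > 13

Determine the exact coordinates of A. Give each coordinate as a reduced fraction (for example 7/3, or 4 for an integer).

A = (19, 18)

1. A_x = 19  [[A, B, C are collinear ⇒ 5/2x+3/2y-149/2=0] ∩ [|A−(22, 13)|²=34]]
2. A_y = 18  [[A, B, C are collinear ⇒ 5/2x+3/2y-149/2=0] ∩ [|A−(22, 13)|²=34]]
   so A = (19, 18)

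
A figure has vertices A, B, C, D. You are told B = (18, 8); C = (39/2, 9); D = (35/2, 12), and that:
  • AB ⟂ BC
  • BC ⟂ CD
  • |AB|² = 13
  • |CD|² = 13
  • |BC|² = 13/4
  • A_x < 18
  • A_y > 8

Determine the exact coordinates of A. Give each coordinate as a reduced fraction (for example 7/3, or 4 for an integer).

A = (16, 11)

1. A_x = 16  [[AB ⟂ BC ⇒ -3/2x-1y+35=0] ∩ [|A−(18, 8)|²=13]]
2. A_y = 11  [[AB ⟂ BC ⇒ -3/2x-1y+35=0] ∩ [|A−(18, 8)|²=13]]
   so A = (16, 11)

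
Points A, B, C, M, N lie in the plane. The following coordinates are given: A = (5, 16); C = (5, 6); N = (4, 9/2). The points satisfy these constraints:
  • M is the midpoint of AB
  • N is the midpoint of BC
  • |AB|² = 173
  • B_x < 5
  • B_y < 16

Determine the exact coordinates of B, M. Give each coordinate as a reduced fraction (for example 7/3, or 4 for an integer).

1. B_x = 3  [B = 2·N−C = 2·(4, 9/2)−(5, 6)]
2. B_y = 3  [B = 2·N−C = 2·(4, 9/2)−(5, 6)]
   so B = (3, 3)
3. M_x = 4  [2·M = A+B = (5, 16)+(3, 3)]
4. M_y = 19/2  [2·M = A+B = (5, 16)+(3, 3)]
   so M = (4, 19/2)

B = (3, 3)
M = (4, 19/2)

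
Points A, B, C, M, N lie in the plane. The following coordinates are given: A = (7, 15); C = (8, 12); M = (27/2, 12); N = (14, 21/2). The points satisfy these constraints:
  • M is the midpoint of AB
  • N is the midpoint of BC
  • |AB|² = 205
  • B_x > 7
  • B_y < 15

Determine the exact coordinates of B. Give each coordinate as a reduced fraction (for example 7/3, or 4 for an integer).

1. B_x = 20  [B = 2·M−A = 2·(27/2, 12)−(7, 15)]
2. B_y = 9  [B = 2·M−A = 2·(27/2, 12)−(7, 15)]
   so B = (20, 9)

B = (20, 9)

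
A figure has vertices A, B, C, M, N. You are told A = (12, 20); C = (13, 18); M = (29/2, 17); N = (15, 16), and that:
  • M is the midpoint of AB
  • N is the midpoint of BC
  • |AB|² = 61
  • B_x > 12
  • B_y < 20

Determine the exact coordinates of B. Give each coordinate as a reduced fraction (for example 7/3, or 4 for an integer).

1. B_x = 17  [B = 2·M−A = 2·(29/2, 17)−(12, 20)]
2. B_y = 14  [B = 2·M−A = 2·(29/2, 17)−(12, 20)]
   so B = (17, 14)

B = (17, 14)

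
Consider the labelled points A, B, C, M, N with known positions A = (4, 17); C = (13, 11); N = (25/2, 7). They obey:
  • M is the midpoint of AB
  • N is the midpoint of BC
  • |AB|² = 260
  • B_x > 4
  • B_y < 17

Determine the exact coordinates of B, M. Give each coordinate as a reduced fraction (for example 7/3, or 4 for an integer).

1. B_x = 12  [B = 2·N−C = 2·(25/2, 7)−(13, 11)]
2. B_y = 3  [B = 2·N−C = 2·(25/2, 7)−(13, 11)]
   so B = (12, 3)
3. M_x = 8  [2·M = A+B = (4, 17)+(12, 3)]
4. M_y = 10  [2·M = A+B = (4, 17)+(12, 3)]
   so M = (8, 10)

B = (12, 3)
M = (8, 10)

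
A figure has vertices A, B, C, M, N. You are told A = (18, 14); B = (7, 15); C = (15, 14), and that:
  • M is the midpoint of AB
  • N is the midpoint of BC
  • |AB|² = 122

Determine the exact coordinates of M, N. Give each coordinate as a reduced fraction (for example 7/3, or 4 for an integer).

1. M_x = 25/2  [2·M = A+B = (18, 14)+(7, 15)]
2. M_y = 29/2  [2·M = A+B = (18, 14)+(7, 15)]
   so M = (25/2, 29/2)
3. N_x = 11  [2·N = B+C = (7, 15)+(15, 14)]
4. N_y = 29/2  [2·N = B+C = (7, 15)+(15, 14)]
   so N = (11, 29/2)

M = (25/2, 29/2)
N = (11, 29/2)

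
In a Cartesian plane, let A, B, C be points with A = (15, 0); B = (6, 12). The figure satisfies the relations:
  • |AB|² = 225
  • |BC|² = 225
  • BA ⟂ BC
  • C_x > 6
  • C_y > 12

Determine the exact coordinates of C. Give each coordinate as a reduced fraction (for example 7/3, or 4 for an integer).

1. C_x = 18  [[BA ⟂ BC ⇒ 9x-12y+90=0] ∩ [|C−(6, 12)|²=225]]
2. C_y = 21  [[BA ⟂ BC ⇒ 9x-12y+90=0] ∩ [|C−(6, 12)|²=225]]
   so C = (18, 21)

C = (18, 21)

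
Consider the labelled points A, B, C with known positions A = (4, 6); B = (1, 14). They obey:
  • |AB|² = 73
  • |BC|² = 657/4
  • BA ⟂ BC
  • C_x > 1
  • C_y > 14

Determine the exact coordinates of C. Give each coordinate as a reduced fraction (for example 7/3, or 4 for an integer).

C = (13, 37/2)

1. C_x = 13  [[BA ⟂ BC ⇒ 3x-8y+109=0] ∩ [|C−(1, 14)|²=657/4]]
2. C_y = 37/2  [[BA ⟂ BC ⇒ 3x-8y+109=0] ∩ [|C−(1, 14)|²=657/4]]
   so C = (13, 37/2)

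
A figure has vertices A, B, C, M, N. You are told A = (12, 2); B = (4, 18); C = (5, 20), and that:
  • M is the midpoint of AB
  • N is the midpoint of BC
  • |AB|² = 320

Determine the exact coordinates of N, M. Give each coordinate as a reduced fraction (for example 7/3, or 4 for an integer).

1. M_x = 8  [2·M = A+B = (12, 2)+(4, 18)]
2. M_y = 10  [2·M = A+B = (12, 2)+(4, 18)]
   so M = (8, 10)
3. N_x = 9/2  [2·N = B+C = (4, 18)+(5, 20)]
4. N_y = 19  [2·N = B+C = (4, 18)+(5, 20)]
   so N = (9/2, 19)

N = (9/2, 19)
M = (8, 10)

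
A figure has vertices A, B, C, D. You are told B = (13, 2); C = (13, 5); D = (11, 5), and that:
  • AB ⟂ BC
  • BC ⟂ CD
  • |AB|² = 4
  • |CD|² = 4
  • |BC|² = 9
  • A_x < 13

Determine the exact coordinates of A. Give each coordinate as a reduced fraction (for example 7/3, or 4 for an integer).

A = (11, 2)

1. A_x = 11  [[AB ⟂ BC ⇒ -3y+6=0] ∩ [|A−(13, 2)|²=4]]
2. A_y = 2  [[AB ⟂ BC ⇒ -3y+6=0] ∩ [|A−(13, 2)|²=4]]
   so A = (11, 2)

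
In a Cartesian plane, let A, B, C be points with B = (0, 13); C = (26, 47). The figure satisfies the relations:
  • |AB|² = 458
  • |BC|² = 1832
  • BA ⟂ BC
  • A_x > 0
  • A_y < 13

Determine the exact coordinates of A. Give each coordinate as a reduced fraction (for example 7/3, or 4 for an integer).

A = (17, 0)

1. A_x = 17  [[BA ⟂ BC ⇒ 26x+34y-442=0] ∩ [|A−(0, 13)|²=458]]
2. A_y = 0  [[BA ⟂ BC ⇒ 26x+34y-442=0] ∩ [|A−(0, 13)|²=458]]
   so A = (17, 0)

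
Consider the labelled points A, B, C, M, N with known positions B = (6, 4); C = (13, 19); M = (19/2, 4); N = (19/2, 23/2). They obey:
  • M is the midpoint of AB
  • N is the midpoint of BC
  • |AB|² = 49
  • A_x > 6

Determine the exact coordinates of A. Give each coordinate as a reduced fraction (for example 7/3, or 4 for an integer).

1. A_x = 13  [A = 2·M−B = 2·(19/2, 4)−(6, 4)]
2. A_y = 4  [A = 2·M−B = 2·(19/2, 4)−(6, 4)]
   so A = (13, 4)

A = (13, 4)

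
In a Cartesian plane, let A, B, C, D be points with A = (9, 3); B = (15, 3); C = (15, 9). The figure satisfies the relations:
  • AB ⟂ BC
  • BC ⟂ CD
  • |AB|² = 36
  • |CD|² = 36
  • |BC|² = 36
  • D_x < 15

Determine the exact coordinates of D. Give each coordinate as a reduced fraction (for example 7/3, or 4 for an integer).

1. D_x = 9  [[BC ⟂ CD ⇒ 6y-54=0] ∩ [|D−(15, 9)|²=36]]
2. D_y = 9  [[BC ⟂ CD ⇒ 6y-54=0] ∩ [|D−(15, 9)|²=36]]
   so D = (9, 9)

D = (9, 9)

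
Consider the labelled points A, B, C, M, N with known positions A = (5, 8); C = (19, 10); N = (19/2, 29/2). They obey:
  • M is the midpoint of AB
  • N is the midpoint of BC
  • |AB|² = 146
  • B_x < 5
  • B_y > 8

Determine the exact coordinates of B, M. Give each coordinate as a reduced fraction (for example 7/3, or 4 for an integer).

1. B_x = 0  [B = 2·N−C = 2·(19/2, 29/2)−(19, 10)]
2. B_y = 19  [B = 2·N−C = 2·(19/2, 29/2)−(19, 10)]
   so B = (0, 19)
3. M_x = 5/2  [2·M = A+B = (5, 8)+(0, 19)]
4. M_y = 27/2  [2·M = A+B = (5, 8)+(0, 19)]
   so M = (5/2, 27/2)

B = (0, 19)
M = (5/2, 27/2)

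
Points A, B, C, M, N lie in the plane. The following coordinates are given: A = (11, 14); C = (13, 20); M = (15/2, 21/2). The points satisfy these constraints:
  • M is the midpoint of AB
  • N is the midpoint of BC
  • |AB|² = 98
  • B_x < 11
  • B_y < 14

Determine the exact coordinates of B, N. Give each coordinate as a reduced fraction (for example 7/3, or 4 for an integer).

1. B_x = 4  [B = 2·M−A = 2·(15/2, 21/2)−(11, 14)]
2. B_y = 7  [B = 2·M−A = 2·(15/2, 21/2)−(11, 14)]
   so B = (4, 7)
3. N_x = 17/2  [2·N = B+C = (4, 7)+(13, 20)]
4. N_y = 27/2  [2·N = B+C = (4, 7)+(13, 20)]
   so N = (17/2, 27/2)

B = (4, 7)
N = (17/2, 27/2)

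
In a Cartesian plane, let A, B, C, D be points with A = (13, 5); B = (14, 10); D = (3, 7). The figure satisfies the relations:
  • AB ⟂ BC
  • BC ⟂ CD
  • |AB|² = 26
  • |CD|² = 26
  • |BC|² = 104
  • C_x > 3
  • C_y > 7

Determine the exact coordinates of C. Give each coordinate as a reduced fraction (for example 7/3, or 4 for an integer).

C = (4, 12)

1. C_x = 4  [[AB ⟂ BC ⇒ 1x+5y-64=0] ∩ [|C−(3, 7)|²=26]]
2. C_y = 12  [[AB ⟂ BC ⇒ 1x+5y-64=0] ∩ [|C−(3, 7)|²=26]]
   so C = (4, 12)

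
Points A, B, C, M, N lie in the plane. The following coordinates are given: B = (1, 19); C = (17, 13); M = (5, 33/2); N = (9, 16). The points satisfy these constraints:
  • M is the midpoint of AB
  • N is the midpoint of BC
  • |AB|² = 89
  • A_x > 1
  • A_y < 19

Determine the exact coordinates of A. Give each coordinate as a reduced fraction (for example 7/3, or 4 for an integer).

1. A_x = 9  [A = 2·M−B = 2·(5, 33/2)−(1, 19)]
2. A_y = 14  [A = 2·M−B = 2·(5, 33/2)−(1, 19)]
   so A = (9, 14)

A = (9, 14)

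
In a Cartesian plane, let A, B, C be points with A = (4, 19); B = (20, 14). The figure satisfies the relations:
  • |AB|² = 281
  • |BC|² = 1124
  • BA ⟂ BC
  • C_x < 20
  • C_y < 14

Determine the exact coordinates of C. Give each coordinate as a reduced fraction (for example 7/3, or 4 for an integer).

1. C_x = 10  [[BA ⟂ BC ⇒ -16x+5y+250=0] ∩ [|C−(20, 14)|²=1124]]
2. C_y = -18  [[BA ⟂ BC ⇒ -16x+5y+250=0] ∩ [|C−(20, 14)|²=1124]]
   so C = (10, -18)

C = (10, -18)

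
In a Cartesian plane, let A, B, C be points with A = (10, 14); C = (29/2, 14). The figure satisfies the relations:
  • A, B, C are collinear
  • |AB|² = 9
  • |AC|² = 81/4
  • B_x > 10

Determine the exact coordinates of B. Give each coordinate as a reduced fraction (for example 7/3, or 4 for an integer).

1. B_x = 13  [[A, B, C are collinear ⇒ -9/2y+63=0] ∩ [|B−(10, 14)|²=9]]
2. B_y = 14  [[A, B, C are collinear ⇒ -9/2y+63=0] ∩ [|B−(10, 14)|²=9]]
   so B = (13, 14)

B = (13, 14)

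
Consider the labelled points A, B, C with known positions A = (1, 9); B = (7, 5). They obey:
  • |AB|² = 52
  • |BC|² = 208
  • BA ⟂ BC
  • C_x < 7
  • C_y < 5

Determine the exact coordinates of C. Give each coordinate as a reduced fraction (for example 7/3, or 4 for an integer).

1. C_x = -1  [[BA ⟂ BC ⇒ -6x+4y+22=0] ∩ [|C−(7, 5)|²=208]]
2. C_y = -7  [[BA ⟂ BC ⇒ -6x+4y+22=0] ∩ [|C−(7, 5)|²=208]]
   so C = (-1, -7)

C = (-1, -7)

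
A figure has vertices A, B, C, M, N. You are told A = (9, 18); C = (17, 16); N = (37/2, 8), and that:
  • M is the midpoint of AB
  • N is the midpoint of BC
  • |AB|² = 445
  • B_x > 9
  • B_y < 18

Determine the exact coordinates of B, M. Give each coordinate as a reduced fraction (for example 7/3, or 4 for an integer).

B = (20, 0)
M = (29/2, 9)

1. B_x = 20  [B = 2·N−C = 2·(37/2, 8)−(17, 16)]
2. B_y = 0  [B = 2·N−C = 2·(37/2, 8)−(17, 16)]
   so B = (20, 0)
3. M_x = 29/2  [2·M = A+B = (9, 18)+(20, 0)]
4. M_y = 9  [2·M = A+B = (9, 18)+(20, 0)]
   so M = (29/2, 9)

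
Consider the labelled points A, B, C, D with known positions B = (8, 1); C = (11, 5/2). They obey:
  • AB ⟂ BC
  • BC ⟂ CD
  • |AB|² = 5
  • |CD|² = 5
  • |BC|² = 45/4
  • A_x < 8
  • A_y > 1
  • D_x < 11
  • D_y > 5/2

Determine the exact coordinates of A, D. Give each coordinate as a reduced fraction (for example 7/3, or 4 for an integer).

1. A_x = 7  [[AB ⟂ BC ⇒ -3x-3/2y+51/2=0] ∩ [|A−(8, 1)|²=5]]
2. A_y = 3  [[AB ⟂ BC ⇒ -3x-3/2y+51/2=0] ∩ [|A−(8, 1)|²=5]]
   so A = (7, 3)
3. D_x = 10  [[BC ⟂ CD ⇒ 3x+3/2y-147/4=0] ∩ [|D−(11, 5/2)|²=5]]
4. D_y = 9/2  [[BC ⟂ CD ⇒ 3x+3/2y-147/4=0] ∩ [|D−(11, 5/2)|²=5]]
   so D = (10, 9/2)

A = (7, 3)
D = (10, 9/2)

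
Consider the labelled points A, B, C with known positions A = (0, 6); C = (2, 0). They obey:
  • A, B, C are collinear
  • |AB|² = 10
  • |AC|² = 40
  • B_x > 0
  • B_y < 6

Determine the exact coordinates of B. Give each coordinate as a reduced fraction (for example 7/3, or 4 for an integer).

B = (1, 3)

1. B_x = 1  [[A, B, C are collinear ⇒ -6x-2y+12=0] ∩ [|B−(0, 6)|²=10]]
2. B_y = 3  [[A, B, C are collinear ⇒ -6x-2y+12=0] ∩ [|B−(0, 6)|²=10]]
   so B = (1, 3)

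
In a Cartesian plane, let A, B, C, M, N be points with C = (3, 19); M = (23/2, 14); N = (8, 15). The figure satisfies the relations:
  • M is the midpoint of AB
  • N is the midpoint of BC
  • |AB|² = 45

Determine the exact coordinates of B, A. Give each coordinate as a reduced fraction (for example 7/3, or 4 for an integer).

B = (13, 11)
A = (10, 17)

1. B_x = 13  [B = 2·N−C = 2·(8, 15)−(3, 19)]
2. B_y = 11  [B = 2·N−C = 2·(8, 15)−(3, 19)]
   so B = (13, 11)
3. A_x = 10  [A = 2·M−B = 2·(23/2, 14)−(13, 11)]
4. A_y = 17  [A = 2·M−B = 2·(23/2, 14)−(13, 11)]
   so A = (10, 17)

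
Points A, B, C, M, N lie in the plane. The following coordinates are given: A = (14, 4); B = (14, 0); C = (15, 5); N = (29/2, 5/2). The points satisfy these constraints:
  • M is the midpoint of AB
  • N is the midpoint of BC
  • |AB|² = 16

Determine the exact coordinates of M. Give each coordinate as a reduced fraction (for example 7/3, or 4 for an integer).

M = (14, 2)

1. M_x = 14  [2·M = A+B = (14, 4)+(14, 0)]
2. M_y = 2  [2·M = A+B = (14, 4)+(14, 0)]
   so M = (14, 2)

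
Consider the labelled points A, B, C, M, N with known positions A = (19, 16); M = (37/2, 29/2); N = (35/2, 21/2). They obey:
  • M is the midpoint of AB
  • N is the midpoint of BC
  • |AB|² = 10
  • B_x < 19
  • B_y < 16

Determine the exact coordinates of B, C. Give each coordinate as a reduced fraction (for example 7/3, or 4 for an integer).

B = (18, 13)
C = (17, 8)

1. B_x = 18  [B = 2·M−A = 2·(37/2, 29/2)−(19, 16)]
2. B_y = 13  [B = 2·M−A = 2·(37/2, 29/2)−(19, 16)]
   so B = (18, 13)
3. C_x = 17  [C = 2·N−B = 2·(35/2, 21/2)−(18, 13)]
4. C_y = 8  [C = 2·N−B = 2·(35/2, 21/2)−(18, 13)]
   so C = (17, 8)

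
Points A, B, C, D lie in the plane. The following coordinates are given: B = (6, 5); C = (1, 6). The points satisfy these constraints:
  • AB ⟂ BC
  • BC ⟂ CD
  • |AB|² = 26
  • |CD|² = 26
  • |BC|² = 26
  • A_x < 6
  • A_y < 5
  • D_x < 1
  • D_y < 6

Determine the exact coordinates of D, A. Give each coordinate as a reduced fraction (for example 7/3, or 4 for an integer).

D = (0, 1)
A = (5, 0)

1. D_x = 0  [[BC ⟂ CD ⇒ -5x+1y-1=0] ∩ [|D−(1, 6)|²=26]]
2. D_y = 1  [[BC ⟂ CD ⇒ -5x+1y-1=0] ∩ [|D−(1, 6)|²=26]]
   so D = (0, 1)
3. A_x = 5  [[AB ⟂ BC ⇒ 5x-1y-25=0] ∩ [|A−(6, 5)|²=26]]
4. A_y = 0  [[AB ⟂ BC ⇒ 5x-1y-25=0] ∩ [|A−(6, 5)|²=26]]
   so A = (5, 0)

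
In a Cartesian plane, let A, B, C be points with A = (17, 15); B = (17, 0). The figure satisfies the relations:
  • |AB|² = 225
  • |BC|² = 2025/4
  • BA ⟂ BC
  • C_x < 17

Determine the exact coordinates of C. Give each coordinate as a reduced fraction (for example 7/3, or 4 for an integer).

1. C_x = -11/2  [[BA ⟂ BC ⇒ 15y=0] ∩ [|C−(17, 0)|²=2025/4]]
2. C_y = 0  [[BA ⟂ BC ⇒ 15y=0] ∩ [|C−(17, 0)|²=2025/4]]
   so C = (-11/2, 0)

C = (-11/2, 0)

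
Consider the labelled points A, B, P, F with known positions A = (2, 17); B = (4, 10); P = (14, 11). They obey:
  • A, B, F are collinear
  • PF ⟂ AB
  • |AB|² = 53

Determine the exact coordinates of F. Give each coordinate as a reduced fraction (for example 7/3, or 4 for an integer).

1. F_x = 238/53  [[A, B, F are collinear ⇒ 7x+2y-48=0] ∩ [PF ⟂ AB ⇒ 2x-7y+49=0]]
2. F_y = 439/53  [[A, B, F are collinear ⇒ 7x+2y-48=0] ∩ [PF ⟂ AB ⇒ 2x-7y+49=0]]
   so F = (238/53, 439/53)

F = (238/53, 439/53)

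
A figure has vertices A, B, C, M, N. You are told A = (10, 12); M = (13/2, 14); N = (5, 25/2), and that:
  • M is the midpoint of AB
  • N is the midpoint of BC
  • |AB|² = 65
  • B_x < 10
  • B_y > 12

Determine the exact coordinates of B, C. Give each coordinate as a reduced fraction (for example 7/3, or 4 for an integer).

1. B_x = 3  [B = 2·M−A = 2·(13/2, 14)−(10, 12)]
2. B_y = 16  [B = 2·M−A = 2·(13/2, 14)−(10, 12)]
   so B = (3, 16)
3. C_x = 7  [C = 2·N−B = 2·(5, 25/2)−(3, 16)]
4. C_y = 9  [C = 2·N−B = 2·(5, 25/2)−(3, 16)]
   so C = (7, 9)

B = (3, 16)
C = (7, 9)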